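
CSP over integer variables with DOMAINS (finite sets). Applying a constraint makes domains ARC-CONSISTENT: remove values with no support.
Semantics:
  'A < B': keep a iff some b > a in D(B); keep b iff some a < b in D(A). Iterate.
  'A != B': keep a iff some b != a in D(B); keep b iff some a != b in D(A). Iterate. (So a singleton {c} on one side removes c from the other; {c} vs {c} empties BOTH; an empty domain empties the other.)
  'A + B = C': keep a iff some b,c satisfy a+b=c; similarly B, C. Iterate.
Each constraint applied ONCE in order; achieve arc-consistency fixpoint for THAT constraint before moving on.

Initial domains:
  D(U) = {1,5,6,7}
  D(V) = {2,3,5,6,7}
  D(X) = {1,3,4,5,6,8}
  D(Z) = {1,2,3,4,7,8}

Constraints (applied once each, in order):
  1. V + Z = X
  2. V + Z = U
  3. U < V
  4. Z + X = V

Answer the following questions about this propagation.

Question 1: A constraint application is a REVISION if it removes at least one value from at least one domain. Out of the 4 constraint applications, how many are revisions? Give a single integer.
Constraint 1 (V + Z = X) on D(V)={2,3,5,6,7} D(Z)={1,2,3,4,7,8} D(X)={1,3,4,5,6,8}: Z {1,2,3,4,7,8}->{1,2,3,4}; X {1,3,4,5,6,8}->{3,4,5,6,8} => REVISION
Constraint 2 (V + Z = U) on D(V)={2,3,5,6,7} D(Z)={1,2,3,4} D(U)={1,5,6,7}: V {2,3,5,6,7}->{2,3,5,6}; U {1,5,6,7}->{5,6,7} => REVISION
Constraint 3 (U < V) on D(U)={5,6,7} D(V)={2,3,5,6}: U {5,6,7}->{5}; V {2,3,5,6}->{6} => REVISION
Constraint 4 (Z + X = V) on D(Z)={1,2,3,4} D(X)={3,4,5,6,8} D(V)={6}: Z {1,2,3,4}->{1,2,3}; X {3,4,5,6,8}->{3,4,5} => REVISION
Total revisions = 4

Answer: 4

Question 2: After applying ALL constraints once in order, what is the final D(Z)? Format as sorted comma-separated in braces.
Constraint 1 (V + Z = X) on D(V)={2,3,5,6,7} D(Z)={1,2,3,4,7,8} D(X)={1,3,4,5,6,8}: Z {1,2,3,4,7,8}->{1,2,3,4}; X {1,3,4,5,6,8}->{3,4,5,6,8}
Constraint 2 (V + Z = U) on D(V)={2,3,5,6,7} D(Z)={1,2,3,4} D(U)={1,5,6,7}: V {2,3,5,6,7}->{2,3,5,6}; U {1,5,6,7}->{5,6,7}
Constraint 3 (U < V) on D(U)={5,6,7} D(V)={2,3,5,6}: U {5,6,7}->{5}; V {2,3,5,6}->{6}
Constraint 4 (Z + X = V) on D(Z)={1,2,3,4} D(X)={3,4,5,6,8} D(V)={6}: Z {1,2,3,4}->{1,2,3}; X {3,4,5,6,8}->{3,4,5}
So after all 4 constraints: D(Z) = {1,2,3}

Answer: {1,2,3}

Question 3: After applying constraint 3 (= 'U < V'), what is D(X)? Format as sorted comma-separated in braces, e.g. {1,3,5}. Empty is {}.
Answer: {3,4,5,6,8}

Derivation:
Constraint 1 (V + Z = X) on D(V)={2,3,5,6,7} D(Z)={1,2,3,4,7,8} D(X)={1,3,4,5,6,8}: Z {1,2,3,4,7,8}->{1,2,3,4}; X {1,3,4,5,6,8}->{3,4,5,6,8}
Constraint 2 (V + Z = U) on D(V)={2,3,5,6,7} D(Z)={1,2,3,4} D(U)={1,5,6,7}: V {2,3,5,6,7}->{2,3,5,6}; U {1,5,6,7}->{5,6,7}
Constraint 3 (U < V) on D(U)={5,6,7} D(V)={2,3,5,6}: U {5,6,7}->{5}; V {2,3,5,6}->{6}
So after constraint 3: D(X) = {3,4,5,6,8}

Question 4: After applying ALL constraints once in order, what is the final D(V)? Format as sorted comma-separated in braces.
Answer: {6}

Derivation:
Constraint 1 (V + Z = X) on D(V)={2,3,5,6,7} D(Z)={1,2,3,4,7,8} D(X)={1,3,4,5,6,8}: Z {1,2,3,4,7,8}->{1,2,3,4}; X {1,3,4,5,6,8}->{3,4,5,6,8}
Constraint 2 (V + Z = U) on D(V)={2,3,5,6,7} D(Z)={1,2,3,4} D(U)={1,5,6,7}: V {2,3,5,6,7}->{2,3,5,6}; U {1,5,6,7}->{5,6,7}
Constraint 3 (U < V) on D(U)={5,6,7} D(V)={2,3,5,6}: U {5,6,7}->{5}; V {2,3,5,6}->{6}
Constraint 4 (Z + X = V) on D(Z)={1,2,3,4} D(X)={3,4,5,6,8} D(V)={6}: Z {1,2,3,4}->{1,2,3}; X {3,4,5,6,8}->{3,4,5}
So after all 4 constraints: D(V) = {6}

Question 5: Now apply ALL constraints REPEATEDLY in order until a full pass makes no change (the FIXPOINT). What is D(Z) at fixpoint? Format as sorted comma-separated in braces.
pass 0 (initial): D(Z)={1,2,3,4,7,8}
pass 1: U {1,5,6,7}->{5}; V {2,3,5,6,7}->{6}; X {1,3,4,5,6,8}->{3,4,5}; Z {1,2,3,4,7,8}->{1,2,3}
pass 2: U {5}->{}; V {6}->{}; X {3,4,5}->{}; Z {1,2,3}->{}
pass 3: no change
Fixpoint after 3 passes: D(Z) = {}

Answer: {}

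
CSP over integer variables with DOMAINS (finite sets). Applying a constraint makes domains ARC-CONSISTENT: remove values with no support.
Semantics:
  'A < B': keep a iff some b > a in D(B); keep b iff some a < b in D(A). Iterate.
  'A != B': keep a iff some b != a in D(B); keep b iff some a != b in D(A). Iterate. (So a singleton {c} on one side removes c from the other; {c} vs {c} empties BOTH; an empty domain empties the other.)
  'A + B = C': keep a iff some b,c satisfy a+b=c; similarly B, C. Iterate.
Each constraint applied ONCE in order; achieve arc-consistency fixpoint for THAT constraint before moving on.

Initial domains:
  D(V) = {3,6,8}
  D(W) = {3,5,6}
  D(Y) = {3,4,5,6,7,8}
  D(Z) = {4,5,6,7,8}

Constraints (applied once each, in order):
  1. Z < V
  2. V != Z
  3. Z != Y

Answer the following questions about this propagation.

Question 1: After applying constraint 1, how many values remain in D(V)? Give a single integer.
Answer: 2

Derivation:
Constraint 1 (Z < V) on D(Z)={4,5,6,7,8} D(V)={3,6,8}: Z {4,5,6,7,8}->{4,5,6,7}; V {3,6,8}->{6,8}
So after constraint 1: D(V)={6,8}, size = 2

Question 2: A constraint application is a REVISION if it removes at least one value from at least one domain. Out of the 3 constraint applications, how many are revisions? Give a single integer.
Answer: 1

Derivation:
Constraint 1 (Z < V) on D(Z)={4,5,6,7,8} D(V)={3,6,8}: Z {4,5,6,7,8}->{4,5,6,7}; V {3,6,8}->{6,8} => REVISION
Constraint 2 (V != Z) on D(V)={6,8} D(Z)={4,5,6,7}: no change => not a revision
Constraint 3 (Z != Y) on D(Z)={4,5,6,7} D(Y)={3,4,5,6,7,8}: no change => not a revision
Total revisions = 1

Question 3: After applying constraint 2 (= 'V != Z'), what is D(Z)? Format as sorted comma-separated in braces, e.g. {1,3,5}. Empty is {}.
Answer: {4,5,6,7}

Derivation:
Constraint 1 (Z < V) on D(Z)={4,5,6,7,8} D(V)={3,6,8}: Z {4,5,6,7,8}->{4,5,6,7}; V {3,6,8}->{6,8}
Constraint 2 (V != Z) on D(V)={6,8} D(Z)={4,5,6,7}: no change
So after constraint 2: D(Z) = {4,5,6,7}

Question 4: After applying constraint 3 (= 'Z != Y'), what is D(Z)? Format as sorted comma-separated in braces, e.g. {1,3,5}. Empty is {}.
Constraint 1 (Z < V) on D(Z)={4,5,6,7,8} D(V)={3,6,8}: Z {4,5,6,7,8}->{4,5,6,7}; V {3,6,8}->{6,8}
Constraint 2 (V != Z) on D(V)={6,8} D(Z)={4,5,6,7}: no change
Constraint 3 (Z != Y) on D(Z)={4,5,6,7} D(Y)={3,4,5,6,7,8}: no change
So after constraint 3: D(Z) = {4,5,6,7}

Answer: {4,5,6,7}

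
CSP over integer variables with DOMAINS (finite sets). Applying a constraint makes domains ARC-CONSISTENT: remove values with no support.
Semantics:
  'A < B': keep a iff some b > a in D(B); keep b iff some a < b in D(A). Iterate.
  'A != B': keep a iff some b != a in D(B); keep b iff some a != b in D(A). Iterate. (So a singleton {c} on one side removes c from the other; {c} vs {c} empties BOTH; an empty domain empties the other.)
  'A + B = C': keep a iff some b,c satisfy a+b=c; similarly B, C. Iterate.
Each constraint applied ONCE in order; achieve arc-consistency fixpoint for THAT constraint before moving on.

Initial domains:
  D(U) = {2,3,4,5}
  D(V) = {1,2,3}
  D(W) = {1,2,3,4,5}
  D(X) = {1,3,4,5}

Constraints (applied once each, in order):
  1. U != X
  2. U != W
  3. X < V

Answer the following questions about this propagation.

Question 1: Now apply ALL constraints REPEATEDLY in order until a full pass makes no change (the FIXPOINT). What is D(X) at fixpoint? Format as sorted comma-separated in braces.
pass 0 (initial): D(X)={1,3,4,5}
pass 1: V {1,2,3}->{2,3}; X {1,3,4,5}->{1}
pass 2: no change
Fixpoint after 2 passes: D(X) = {1}

Answer: {1}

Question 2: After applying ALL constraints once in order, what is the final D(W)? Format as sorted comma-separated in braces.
Constraint 1 (U != X) on D(U)={2,3,4,5} D(X)={1,3,4,5}: no change
Constraint 2 (U != W) on D(U)={2,3,4,5} D(W)={1,2,3,4,5}: no change
Constraint 3 (X < V) on D(X)={1,3,4,5} D(V)={1,2,3}: X {1,3,4,5}->{1}; V {1,2,3}->{2,3}
So after all 3 constraints: D(W) = {1,2,3,4,5}

Answer: {1,2,3,4,5}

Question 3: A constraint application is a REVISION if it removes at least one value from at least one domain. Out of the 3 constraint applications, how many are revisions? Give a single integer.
Constraint 1 (U != X) on D(U)={2,3,4,5} D(X)={1,3,4,5}: no change => not a revision
Constraint 2 (U != W) on D(U)={2,3,4,5} D(W)={1,2,3,4,5}: no change => not a revision
Constraint 3 (X < V) on D(X)={1,3,4,5} D(V)={1,2,3}: X {1,3,4,5}->{1}; V {1,2,3}->{2,3} => REVISION
Total revisions = 1

Answer: 1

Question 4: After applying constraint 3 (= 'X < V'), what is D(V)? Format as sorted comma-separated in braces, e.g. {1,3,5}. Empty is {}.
Constraint 1 (U != X) on D(U)={2,3,4,5} D(X)={1,3,4,5}: no change
Constraint 2 (U != W) on D(U)={2,3,4,5} D(W)={1,2,3,4,5}: no change
Constraint 3 (X < V) on D(X)={1,3,4,5} D(V)={1,2,3}: X {1,3,4,5}->{1}; V {1,2,3}->{2,3}
So after constraint 3: D(V) = {2,3}

Answer: {2,3}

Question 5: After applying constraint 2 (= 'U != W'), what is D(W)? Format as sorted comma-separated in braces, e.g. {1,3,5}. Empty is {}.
Answer: {1,2,3,4,5}

Derivation:
Constraint 1 (U != X) on D(U)={2,3,4,5} D(X)={1,3,4,5}: no change
Constraint 2 (U != W) on D(U)={2,3,4,5} D(W)={1,2,3,4,5}: no change
So after constraint 2: D(W) = {1,2,3,4,5}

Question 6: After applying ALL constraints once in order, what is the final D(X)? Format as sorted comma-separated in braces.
Answer: {1}

Derivation:
Constraint 1 (U != X) on D(U)={2,3,4,5} D(X)={1,3,4,5}: no change
Constraint 2 (U != W) on D(U)={2,3,4,5} D(W)={1,2,3,4,5}: no change
Constraint 3 (X < V) on D(X)={1,3,4,5} D(V)={1,2,3}: X {1,3,4,5}->{1}; V {1,2,3}->{2,3}
So after all 3 constraints: D(X) = {1}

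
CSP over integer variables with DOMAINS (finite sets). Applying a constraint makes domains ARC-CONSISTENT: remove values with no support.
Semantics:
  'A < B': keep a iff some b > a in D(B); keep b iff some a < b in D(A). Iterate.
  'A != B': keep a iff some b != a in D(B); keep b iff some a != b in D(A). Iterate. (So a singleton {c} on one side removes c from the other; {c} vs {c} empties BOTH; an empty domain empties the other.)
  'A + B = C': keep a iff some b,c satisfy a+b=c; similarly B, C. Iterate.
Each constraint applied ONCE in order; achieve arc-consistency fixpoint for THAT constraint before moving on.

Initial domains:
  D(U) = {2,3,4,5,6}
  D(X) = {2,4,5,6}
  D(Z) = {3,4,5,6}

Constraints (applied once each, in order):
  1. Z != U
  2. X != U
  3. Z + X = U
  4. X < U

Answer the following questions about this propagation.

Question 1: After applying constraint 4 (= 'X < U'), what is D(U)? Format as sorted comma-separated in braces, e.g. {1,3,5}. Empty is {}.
Constraint 1 (Z != U) on D(Z)={3,4,5,6} D(U)={2,3,4,5,6}: no change
Constraint 2 (X != U) on D(X)={2,4,5,6} D(U)={2,3,4,5,6}: no change
Constraint 3 (Z + X = U) on D(Z)={3,4,5,6} D(X)={2,4,5,6} D(U)={2,3,4,5,6}: Z {3,4,5,6}->{3,4}; X {2,4,5,6}->{2}; U {2,3,4,5,6}->{5,6}
Constraint 4 (X < U) on D(X)={2} D(U)={5,6}: no change
So after constraint 4: D(U) = {5,6}

Answer: {5,6}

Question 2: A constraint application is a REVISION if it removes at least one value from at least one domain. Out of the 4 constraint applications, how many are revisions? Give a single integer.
Answer: 1

Derivation:
Constraint 1 (Z != U) on D(Z)={3,4,5,6} D(U)={2,3,4,5,6}: no change => not a revision
Constraint 2 (X != U) on D(X)={2,4,5,6} D(U)={2,3,4,5,6}: no change => not a revision
Constraint 3 (Z + X = U) on D(Z)={3,4,5,6} D(X)={2,4,5,6} D(U)={2,3,4,5,6}: Z {3,4,5,6}->{3,4}; X {2,4,5,6}->{2}; U {2,3,4,5,6}->{5,6} => REVISION
Constraint 4 (X < U) on D(X)={2} D(U)={5,6}: no change => not a revision
Total revisions = 1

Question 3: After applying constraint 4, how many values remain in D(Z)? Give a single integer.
Constraint 1 (Z != U) on D(Z)={3,4,5,6} D(U)={2,3,4,5,6}: no change
Constraint 2 (X != U) on D(X)={2,4,5,6} D(U)={2,3,4,5,6}: no change
Constraint 3 (Z + X = U) on D(Z)={3,4,5,6} D(X)={2,4,5,6} D(U)={2,3,4,5,6}: Z {3,4,5,6}->{3,4}; X {2,4,5,6}->{2}; U {2,3,4,5,6}->{5,6}
Constraint 4 (X < U) on D(X)={2} D(U)={5,6}: no change
So after constraint 4: D(Z)={3,4}, size = 2

Answer: 2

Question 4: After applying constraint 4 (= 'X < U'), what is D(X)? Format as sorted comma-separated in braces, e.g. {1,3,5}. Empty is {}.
Answer: {2}

Derivation:
Constraint 1 (Z != U) on D(Z)={3,4,5,6} D(U)={2,3,4,5,6}: no change
Constraint 2 (X != U) on D(X)={2,4,5,6} D(U)={2,3,4,5,6}: no change
Constraint 3 (Z + X = U) on D(Z)={3,4,5,6} D(X)={2,4,5,6} D(U)={2,3,4,5,6}: Z {3,4,5,6}->{3,4}; X {2,4,5,6}->{2}; U {2,3,4,5,6}->{5,6}
Constraint 4 (X < U) on D(X)={2} D(U)={5,6}: no change
So after constraint 4: D(X) = {2}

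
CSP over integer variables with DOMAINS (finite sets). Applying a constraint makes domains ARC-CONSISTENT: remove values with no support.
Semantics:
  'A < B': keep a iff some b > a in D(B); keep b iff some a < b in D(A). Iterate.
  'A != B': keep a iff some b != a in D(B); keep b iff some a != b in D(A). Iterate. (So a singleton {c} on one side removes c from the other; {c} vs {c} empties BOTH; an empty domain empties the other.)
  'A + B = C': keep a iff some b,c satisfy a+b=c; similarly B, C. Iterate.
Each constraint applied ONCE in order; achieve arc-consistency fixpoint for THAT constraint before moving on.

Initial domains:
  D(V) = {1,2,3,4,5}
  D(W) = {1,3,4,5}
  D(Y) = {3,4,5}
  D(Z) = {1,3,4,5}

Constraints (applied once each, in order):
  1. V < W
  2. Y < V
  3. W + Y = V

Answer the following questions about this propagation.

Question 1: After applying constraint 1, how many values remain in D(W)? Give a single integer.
Answer: 3

Derivation:
Constraint 1 (V < W) on D(V)={1,2,3,4,5} D(W)={1,3,4,5}: V {1,2,3,4,5}->{1,2,3,4}; W {1,3,4,5}->{3,4,5}
So after constraint 1: D(W)={3,4,5}, size = 3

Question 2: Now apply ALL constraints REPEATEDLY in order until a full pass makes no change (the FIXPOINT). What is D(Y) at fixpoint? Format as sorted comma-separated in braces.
pass 0 (initial): D(Y)={3,4,5}
pass 1: V {1,2,3,4,5}->{}; W {1,3,4,5}->{}; Y {3,4,5}->{}
pass 2: no change
Fixpoint after 2 passes: D(Y) = {}

Answer: {}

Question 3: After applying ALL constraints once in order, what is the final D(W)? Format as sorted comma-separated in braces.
Answer: {}

Derivation:
Constraint 1 (V < W) on D(V)={1,2,3,4,5} D(W)={1,3,4,5}: V {1,2,3,4,5}->{1,2,3,4}; W {1,3,4,5}->{3,4,5}
Constraint 2 (Y < V) on D(Y)={3,4,5} D(V)={1,2,3,4}: Y {3,4,5}->{3}; V {1,2,3,4}->{4}
Constraint 3 (W + Y = V) on D(W)={3,4,5} D(Y)={3} D(V)={4}: W {3,4,5}->{}; Y {3}->{}; V {4}->{}
So after all 3 constraints: D(W) = {}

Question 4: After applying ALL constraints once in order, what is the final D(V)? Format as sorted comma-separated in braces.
Constraint 1 (V < W) on D(V)={1,2,3,4,5} D(W)={1,3,4,5}: V {1,2,3,4,5}->{1,2,3,4}; W {1,3,4,5}->{3,4,5}
Constraint 2 (Y < V) on D(Y)={3,4,5} D(V)={1,2,3,4}: Y {3,4,5}->{3}; V {1,2,3,4}->{4}
Constraint 3 (W + Y = V) on D(W)={3,4,5} D(Y)={3} D(V)={4}: W {3,4,5}->{}; Y {3}->{}; V {4}->{}
So after all 3 constraints: D(V) = {}

Answer: {}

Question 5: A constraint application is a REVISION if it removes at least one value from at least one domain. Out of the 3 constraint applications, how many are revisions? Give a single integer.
Constraint 1 (V < W) on D(V)={1,2,3,4,5} D(W)={1,3,4,5}: V {1,2,3,4,5}->{1,2,3,4}; W {1,3,4,5}->{3,4,5} => REVISION
Constraint 2 (Y < V) on D(Y)={3,4,5} D(V)={1,2,3,4}: Y {3,4,5}->{3}; V {1,2,3,4}->{4} => REVISION
Constraint 3 (W + Y = V) on D(W)={3,4,5} D(Y)={3} D(V)={4}: W {3,4,5}->{}; Y {3}->{}; V {4}->{} => REVISION
Total revisions = 3

Answer: 3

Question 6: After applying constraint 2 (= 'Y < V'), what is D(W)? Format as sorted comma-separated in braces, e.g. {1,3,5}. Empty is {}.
Constraint 1 (V < W) on D(V)={1,2,3,4,5} D(W)={1,3,4,5}: V {1,2,3,4,5}->{1,2,3,4}; W {1,3,4,5}->{3,4,5}
Constraint 2 (Y < V) on D(Y)={3,4,5} D(V)={1,2,3,4}: Y {3,4,5}->{3}; V {1,2,3,4}->{4}
So after constraint 2: D(W) = {3,4,5}

Answer: {3,4,5}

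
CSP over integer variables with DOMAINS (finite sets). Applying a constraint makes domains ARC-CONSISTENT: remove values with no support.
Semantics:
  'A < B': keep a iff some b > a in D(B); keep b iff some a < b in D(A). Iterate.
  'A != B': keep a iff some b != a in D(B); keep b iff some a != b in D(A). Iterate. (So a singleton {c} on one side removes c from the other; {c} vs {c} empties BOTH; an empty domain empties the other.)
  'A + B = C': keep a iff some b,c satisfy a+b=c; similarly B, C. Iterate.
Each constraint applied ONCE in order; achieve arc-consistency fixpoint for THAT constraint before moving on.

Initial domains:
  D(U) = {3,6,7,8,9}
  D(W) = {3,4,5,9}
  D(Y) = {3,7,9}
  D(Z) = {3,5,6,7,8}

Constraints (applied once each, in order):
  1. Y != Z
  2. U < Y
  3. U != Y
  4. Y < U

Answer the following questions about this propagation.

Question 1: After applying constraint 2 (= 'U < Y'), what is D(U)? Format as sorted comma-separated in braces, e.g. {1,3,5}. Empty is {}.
Constraint 1 (Y != Z) on D(Y)={3,7,9} D(Z)={3,5,6,7,8}: no change
Constraint 2 (U < Y) on D(U)={3,6,7,8,9} D(Y)={3,7,9}: U {3,6,7,8,9}->{3,6,7,8}; Y {3,7,9}->{7,9}
So after constraint 2: D(U) = {3,6,7,8}

Answer: {3,6,7,8}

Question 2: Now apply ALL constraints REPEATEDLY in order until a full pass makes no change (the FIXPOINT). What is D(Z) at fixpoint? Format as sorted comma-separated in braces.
pass 0 (initial): D(Z)={3,5,6,7,8}
pass 1: U {3,6,7,8,9}->{8}; Y {3,7,9}->{7}
pass 2: U {8}->{}; Y {7}->{}; Z {3,5,6,7,8}->{3,5,6,8}
pass 3: Z {3,5,6,8}->{}
pass 4: no change
Fixpoint after 4 passes: D(Z) = {}

Answer: {}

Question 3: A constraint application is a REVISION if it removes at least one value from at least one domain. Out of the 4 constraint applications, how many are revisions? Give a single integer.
Constraint 1 (Y != Z) on D(Y)={3,7,9} D(Z)={3,5,6,7,8}: no change => not a revision
Constraint 2 (U < Y) on D(U)={3,6,7,8,9} D(Y)={3,7,9}: U {3,6,7,8,9}->{3,6,7,8}; Y {3,7,9}->{7,9} => REVISION
Constraint 3 (U != Y) on D(U)={3,6,7,8} D(Y)={7,9}: no change => not a revision
Constraint 4 (Y < U) on D(Y)={7,9} D(U)={3,6,7,8}: Y {7,9}->{7}; U {3,6,7,8}->{8} => REVISION
Total revisions = 2

Answer: 2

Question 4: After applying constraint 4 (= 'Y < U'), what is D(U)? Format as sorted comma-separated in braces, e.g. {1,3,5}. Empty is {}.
Answer: {8}

Derivation:
Constraint 1 (Y != Z) on D(Y)={3,7,9} D(Z)={3,5,6,7,8}: no change
Constraint 2 (U < Y) on D(U)={3,6,7,8,9} D(Y)={3,7,9}: U {3,6,7,8,9}->{3,6,7,8}; Y {3,7,9}->{7,9}
Constraint 3 (U != Y) on D(U)={3,6,7,8} D(Y)={7,9}: no change
Constraint 4 (Y < U) on D(Y)={7,9} D(U)={3,6,7,8}: Y {7,9}->{7}; U {3,6,7,8}->{8}
So after constraint 4: D(U) = {8}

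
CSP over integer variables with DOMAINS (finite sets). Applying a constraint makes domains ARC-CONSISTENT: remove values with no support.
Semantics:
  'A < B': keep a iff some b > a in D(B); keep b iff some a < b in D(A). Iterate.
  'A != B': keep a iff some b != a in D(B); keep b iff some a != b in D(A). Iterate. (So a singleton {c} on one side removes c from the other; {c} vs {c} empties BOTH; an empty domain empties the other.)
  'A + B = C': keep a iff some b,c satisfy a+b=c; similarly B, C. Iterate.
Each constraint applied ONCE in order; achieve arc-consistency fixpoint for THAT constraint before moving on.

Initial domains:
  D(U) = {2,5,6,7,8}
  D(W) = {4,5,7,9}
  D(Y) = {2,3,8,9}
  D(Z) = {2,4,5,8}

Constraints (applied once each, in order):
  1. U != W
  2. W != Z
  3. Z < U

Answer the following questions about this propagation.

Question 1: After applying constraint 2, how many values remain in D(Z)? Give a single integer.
Answer: 4

Derivation:
Constraint 1 (U != W) on D(U)={2,5,6,7,8} D(W)={4,5,7,9}: no change
Constraint 2 (W != Z) on D(W)={4,5,7,9} D(Z)={2,4,5,8}: no change
So after constraint 2: D(Z)={2,4,5,8}, size = 4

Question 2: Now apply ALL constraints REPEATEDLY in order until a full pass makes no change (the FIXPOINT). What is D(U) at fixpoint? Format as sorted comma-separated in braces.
Answer: {5,6,7,8}

Derivation:
pass 0 (initial): D(U)={2,5,6,7,8}
pass 1: U {2,5,6,7,8}->{5,6,7,8}; Z {2,4,5,8}->{2,4,5}
pass 2: no change
Fixpoint after 2 passes: D(U) = {5,6,7,8}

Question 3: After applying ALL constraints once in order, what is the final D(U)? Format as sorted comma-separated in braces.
Answer: {5,6,7,8}

Derivation:
Constraint 1 (U != W) on D(U)={2,5,6,7,8} D(W)={4,5,7,9}: no change
Constraint 2 (W != Z) on D(W)={4,5,7,9} D(Z)={2,4,5,8}: no change
Constraint 3 (Z < U) on D(Z)={2,4,5,8} D(U)={2,5,6,7,8}: Z {2,4,5,8}->{2,4,5}; U {2,5,6,7,8}->{5,6,7,8}
So after all 3 constraints: D(U) = {5,6,7,8}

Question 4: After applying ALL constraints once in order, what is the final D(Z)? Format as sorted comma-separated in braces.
Answer: {2,4,5}

Derivation:
Constraint 1 (U != W) on D(U)={2,5,6,7,8} D(W)={4,5,7,9}: no change
Constraint 2 (W != Z) on D(W)={4,5,7,9} D(Z)={2,4,5,8}: no change
Constraint 3 (Z < U) on D(Z)={2,4,5,8} D(U)={2,5,6,7,8}: Z {2,4,5,8}->{2,4,5}; U {2,5,6,7,8}->{5,6,7,8}
So after all 3 constraints: D(Z) = {2,4,5}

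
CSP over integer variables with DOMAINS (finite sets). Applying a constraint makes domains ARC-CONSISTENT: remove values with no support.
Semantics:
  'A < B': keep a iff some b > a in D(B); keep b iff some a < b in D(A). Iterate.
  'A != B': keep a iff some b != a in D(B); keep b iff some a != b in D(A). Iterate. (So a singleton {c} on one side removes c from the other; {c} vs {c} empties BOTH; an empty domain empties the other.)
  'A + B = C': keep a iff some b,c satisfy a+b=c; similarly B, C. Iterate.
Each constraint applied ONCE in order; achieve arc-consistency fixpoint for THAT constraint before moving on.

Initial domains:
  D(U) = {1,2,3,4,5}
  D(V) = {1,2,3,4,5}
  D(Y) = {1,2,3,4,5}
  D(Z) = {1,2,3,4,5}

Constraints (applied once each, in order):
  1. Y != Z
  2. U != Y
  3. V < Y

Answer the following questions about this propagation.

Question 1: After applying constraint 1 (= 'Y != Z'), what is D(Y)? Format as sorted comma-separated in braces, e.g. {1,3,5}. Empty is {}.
Answer: {1,2,3,4,5}

Derivation:
Constraint 1 (Y != Z) on D(Y)={1,2,3,4,5} D(Z)={1,2,3,4,5}: no change
So after constraint 1: D(Y) = {1,2,3,4,5}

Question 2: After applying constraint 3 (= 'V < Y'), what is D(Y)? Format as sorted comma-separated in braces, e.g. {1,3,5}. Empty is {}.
Constraint 1 (Y != Z) on D(Y)={1,2,3,4,5} D(Z)={1,2,3,4,5}: no change
Constraint 2 (U != Y) on D(U)={1,2,3,4,5} D(Y)={1,2,3,4,5}: no change
Constraint 3 (V < Y) on D(V)={1,2,3,4,5} D(Y)={1,2,3,4,5}: V {1,2,3,4,5}->{1,2,3,4}; Y {1,2,3,4,5}->{2,3,4,5}
So after constraint 3: D(Y) = {2,3,4,5}

Answer: {2,3,4,5}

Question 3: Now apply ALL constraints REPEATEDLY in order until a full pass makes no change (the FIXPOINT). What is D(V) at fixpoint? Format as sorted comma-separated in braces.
pass 0 (initial): D(V)={1,2,3,4,5}
pass 1: V {1,2,3,4,5}->{1,2,3,4}; Y {1,2,3,4,5}->{2,3,4,5}
pass 2: no change
Fixpoint after 2 passes: D(V) = {1,2,3,4}

Answer: {1,2,3,4}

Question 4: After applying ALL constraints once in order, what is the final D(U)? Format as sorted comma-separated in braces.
Answer: {1,2,3,4,5}

Derivation:
Constraint 1 (Y != Z) on D(Y)={1,2,3,4,5} D(Z)={1,2,3,4,5}: no change
Constraint 2 (U != Y) on D(U)={1,2,3,4,5} D(Y)={1,2,3,4,5}: no change
Constraint 3 (V < Y) on D(V)={1,2,3,4,5} D(Y)={1,2,3,4,5}: V {1,2,3,4,5}->{1,2,3,4}; Y {1,2,3,4,5}->{2,3,4,5}
So after all 3 constraints: D(U) = {1,2,3,4,5}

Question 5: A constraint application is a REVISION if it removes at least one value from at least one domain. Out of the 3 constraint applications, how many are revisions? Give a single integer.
Constraint 1 (Y != Z) on D(Y)={1,2,3,4,5} D(Z)={1,2,3,4,5}: no change => not a revision
Constraint 2 (U != Y) on D(U)={1,2,3,4,5} D(Y)={1,2,3,4,5}: no change => not a revision
Constraint 3 (V < Y) on D(V)={1,2,3,4,5} D(Y)={1,2,3,4,5}: V {1,2,3,4,5}->{1,2,3,4}; Y {1,2,3,4,5}->{2,3,4,5} => REVISION
Total revisions = 1

Answer: 1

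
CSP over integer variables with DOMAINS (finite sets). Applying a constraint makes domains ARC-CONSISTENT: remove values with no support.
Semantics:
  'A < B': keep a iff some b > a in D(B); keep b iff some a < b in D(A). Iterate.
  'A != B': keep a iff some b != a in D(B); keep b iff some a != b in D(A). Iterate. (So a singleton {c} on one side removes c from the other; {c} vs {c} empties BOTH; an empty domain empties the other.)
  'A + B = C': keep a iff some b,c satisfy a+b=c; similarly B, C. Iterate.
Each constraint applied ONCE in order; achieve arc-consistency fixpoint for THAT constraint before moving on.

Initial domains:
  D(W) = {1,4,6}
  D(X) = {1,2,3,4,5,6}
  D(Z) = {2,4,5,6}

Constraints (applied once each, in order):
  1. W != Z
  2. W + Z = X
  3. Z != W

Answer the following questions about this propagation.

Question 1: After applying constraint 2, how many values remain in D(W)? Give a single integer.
Constraint 1 (W != Z) on D(W)={1,4,6} D(Z)={2,4,5,6}: no change
Constraint 2 (W + Z = X) on D(W)={1,4,6} D(Z)={2,4,5,6} D(X)={1,2,3,4,5,6}: W {1,4,6}->{1,4}; Z {2,4,5,6}->{2,4,5}; X {1,2,3,4,5,6}->{3,5,6}
So after constraint 2: D(W)={1,4}, size = 2

Answer: 2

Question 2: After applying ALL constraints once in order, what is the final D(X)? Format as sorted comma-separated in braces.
Constraint 1 (W != Z) on D(W)={1,4,6} D(Z)={2,4,5,6}: no change
Constraint 2 (W + Z = X) on D(W)={1,4,6} D(Z)={2,4,5,6} D(X)={1,2,3,4,5,6}: W {1,4,6}->{1,4}; Z {2,4,5,6}->{2,4,5}; X {1,2,3,4,5,6}->{3,5,6}
Constraint 3 (Z != W) on D(Z)={2,4,5} D(W)={1,4}: no change
So after all 3 constraints: D(X) = {3,5,6}

Answer: {3,5,6}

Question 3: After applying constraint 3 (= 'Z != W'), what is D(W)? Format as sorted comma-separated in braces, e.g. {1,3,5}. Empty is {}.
Answer: {1,4}

Derivation:
Constraint 1 (W != Z) on D(W)={1,4,6} D(Z)={2,4,5,6}: no change
Constraint 2 (W + Z = X) on D(W)={1,4,6} D(Z)={2,4,5,6} D(X)={1,2,3,4,5,6}: W {1,4,6}->{1,4}; Z {2,4,5,6}->{2,4,5}; X {1,2,3,4,5,6}->{3,5,6}
Constraint 3 (Z != W) on D(Z)={2,4,5} D(W)={1,4}: no change
So after constraint 3: D(W) = {1,4}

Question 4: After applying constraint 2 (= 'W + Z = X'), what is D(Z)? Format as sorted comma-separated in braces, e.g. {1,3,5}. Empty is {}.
Constraint 1 (W != Z) on D(W)={1,4,6} D(Z)={2,4,5,6}: no change
Constraint 2 (W + Z = X) on D(W)={1,4,6} D(Z)={2,4,5,6} D(X)={1,2,3,4,5,6}: W {1,4,6}->{1,4}; Z {2,4,5,6}->{2,4,5}; X {1,2,3,4,5,6}->{3,5,6}
So after constraint 2: D(Z) = {2,4,5}

Answer: {2,4,5}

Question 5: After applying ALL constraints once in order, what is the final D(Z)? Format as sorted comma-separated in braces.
Constraint 1 (W != Z) on D(W)={1,4,6} D(Z)={2,4,5,6}: no change
Constraint 2 (W + Z = X) on D(W)={1,4,6} D(Z)={2,4,5,6} D(X)={1,2,3,4,5,6}: W {1,4,6}->{1,4}; Z {2,4,5,6}->{2,4,5}; X {1,2,3,4,5,6}->{3,5,6}
Constraint 3 (Z != W) on D(Z)={2,4,5} D(W)={1,4}: no change
So after all 3 constraints: D(Z) = {2,4,5}

Answer: {2,4,5}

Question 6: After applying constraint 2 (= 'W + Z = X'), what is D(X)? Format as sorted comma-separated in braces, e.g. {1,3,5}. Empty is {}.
Constraint 1 (W != Z) on D(W)={1,4,6} D(Z)={2,4,5,6}: no change
Constraint 2 (W + Z = X) on D(W)={1,4,6} D(Z)={2,4,5,6} D(X)={1,2,3,4,5,6}: W {1,4,6}->{1,4}; Z {2,4,5,6}->{2,4,5}; X {1,2,3,4,5,6}->{3,5,6}
So after constraint 2: D(X) = {3,5,6}

Answer: {3,5,6}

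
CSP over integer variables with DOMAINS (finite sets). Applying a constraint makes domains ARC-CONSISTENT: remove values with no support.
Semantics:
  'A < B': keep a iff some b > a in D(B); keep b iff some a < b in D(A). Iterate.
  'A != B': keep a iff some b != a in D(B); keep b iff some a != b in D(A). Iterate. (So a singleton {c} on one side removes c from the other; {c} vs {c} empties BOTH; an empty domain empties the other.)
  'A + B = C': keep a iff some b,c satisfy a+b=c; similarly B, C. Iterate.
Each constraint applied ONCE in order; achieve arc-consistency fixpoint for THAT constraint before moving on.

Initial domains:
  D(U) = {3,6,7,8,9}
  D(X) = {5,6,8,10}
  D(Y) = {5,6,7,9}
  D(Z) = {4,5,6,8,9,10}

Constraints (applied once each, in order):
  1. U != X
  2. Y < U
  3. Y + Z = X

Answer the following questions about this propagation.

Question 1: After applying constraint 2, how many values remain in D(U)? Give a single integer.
Answer: 4

Derivation:
Constraint 1 (U != X) on D(U)={3,6,7,8,9} D(X)={5,6,8,10}: no change
Constraint 2 (Y < U) on D(Y)={5,6,7,9} D(U)={3,6,7,8,9}: Y {5,6,7,9}->{5,6,7}; U {3,6,7,8,9}->{6,7,8,9}
So after constraint 2: D(U)={6,7,8,9}, size = 4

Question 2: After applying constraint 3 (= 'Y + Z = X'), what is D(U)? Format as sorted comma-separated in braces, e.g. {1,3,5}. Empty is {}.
Answer: {6,7,8,9}

Derivation:
Constraint 1 (U != X) on D(U)={3,6,7,8,9} D(X)={5,6,8,10}: no change
Constraint 2 (Y < U) on D(Y)={5,6,7,9} D(U)={3,6,7,8,9}: Y {5,6,7,9}->{5,6,7}; U {3,6,7,8,9}->{6,7,8,9}
Constraint 3 (Y + Z = X) on D(Y)={5,6,7} D(Z)={4,5,6,8,9,10} D(X)={5,6,8,10}: Y {5,6,7}->{5,6}; Z {4,5,6,8,9,10}->{4,5}; X {5,6,8,10}->{10}
So after constraint 3: D(U) = {6,7,8,9}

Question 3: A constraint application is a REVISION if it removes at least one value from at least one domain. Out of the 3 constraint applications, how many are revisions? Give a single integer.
Constraint 1 (U != X) on D(U)={3,6,7,8,9} D(X)={5,6,8,10}: no change => not a revision
Constraint 2 (Y < U) on D(Y)={5,6,7,9} D(U)={3,6,7,8,9}: Y {5,6,7,9}->{5,6,7}; U {3,6,7,8,9}->{6,7,8,9} => REVISION
Constraint 3 (Y + Z = X) on D(Y)={5,6,7} D(Z)={4,5,6,8,9,10} D(X)={5,6,8,10}: Y {5,6,7}->{5,6}; Z {4,5,6,8,9,10}->{4,5}; X {5,6,8,10}->{10} => REVISION
Total revisions = 2

Answer: 2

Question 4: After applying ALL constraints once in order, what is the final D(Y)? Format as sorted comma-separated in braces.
Answer: {5,6}

Derivation:
Constraint 1 (U != X) on D(U)={3,6,7,8,9} D(X)={5,6,8,10}: no change
Constraint 2 (Y < U) on D(Y)={5,6,7,9} D(U)={3,6,7,8,9}: Y {5,6,7,9}->{5,6,7}; U {3,6,7,8,9}->{6,7,8,9}
Constraint 3 (Y + Z = X) on D(Y)={5,6,7} D(Z)={4,5,6,8,9,10} D(X)={5,6,8,10}: Y {5,6,7}->{5,6}; Z {4,5,6,8,9,10}->{4,5}; X {5,6,8,10}->{10}
So after all 3 constraints: D(Y) = {5,6}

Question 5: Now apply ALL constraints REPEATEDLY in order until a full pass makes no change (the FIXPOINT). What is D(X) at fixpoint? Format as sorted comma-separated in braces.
pass 0 (initial): D(X)={5,6,8,10}
pass 1: U {3,6,7,8,9}->{6,7,8,9}; X {5,6,8,10}->{10}; Y {5,6,7,9}->{5,6}; Z {4,5,6,8,9,10}->{4,5}
pass 2: no change
Fixpoint after 2 passes: D(X) = {10}

Answer: {10}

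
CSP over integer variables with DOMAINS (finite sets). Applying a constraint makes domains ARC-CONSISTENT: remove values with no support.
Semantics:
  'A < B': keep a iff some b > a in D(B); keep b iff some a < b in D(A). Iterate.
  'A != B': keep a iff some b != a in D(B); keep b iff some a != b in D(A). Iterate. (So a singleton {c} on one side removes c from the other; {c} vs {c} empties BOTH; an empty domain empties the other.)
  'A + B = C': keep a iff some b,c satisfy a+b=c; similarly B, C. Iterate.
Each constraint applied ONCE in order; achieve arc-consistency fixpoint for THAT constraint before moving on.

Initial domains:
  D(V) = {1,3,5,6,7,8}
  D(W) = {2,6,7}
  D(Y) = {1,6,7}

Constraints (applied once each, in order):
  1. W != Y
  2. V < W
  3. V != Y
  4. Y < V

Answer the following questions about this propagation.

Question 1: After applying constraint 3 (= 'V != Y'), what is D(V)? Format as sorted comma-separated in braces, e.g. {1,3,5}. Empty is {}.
Constraint 1 (W != Y) on D(W)={2,6,7} D(Y)={1,6,7}: no change
Constraint 2 (V < W) on D(V)={1,3,5,6,7,8} D(W)={2,6,7}: V {1,3,5,6,7,8}->{1,3,5,6}
Constraint 3 (V != Y) on D(V)={1,3,5,6} D(Y)={1,6,7}: no change
So after constraint 3: D(V) = {1,3,5,6}

Answer: {1,3,5,6}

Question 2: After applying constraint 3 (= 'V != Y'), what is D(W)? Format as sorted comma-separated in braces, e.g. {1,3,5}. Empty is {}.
Constraint 1 (W != Y) on D(W)={2,6,7} D(Y)={1,6,7}: no change
Constraint 2 (V < W) on D(V)={1,3,5,6,7,8} D(W)={2,6,7}: V {1,3,5,6,7,8}->{1,3,5,6}
Constraint 3 (V != Y) on D(V)={1,3,5,6} D(Y)={1,6,7}: no change
So after constraint 3: D(W) = {2,6,7}

Answer: {2,6,7}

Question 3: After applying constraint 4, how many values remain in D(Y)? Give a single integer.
Answer: 1

Derivation:
Constraint 1 (W != Y) on D(W)={2,6,7} D(Y)={1,6,7}: no change
Constraint 2 (V < W) on D(V)={1,3,5,6,7,8} D(W)={2,6,7}: V {1,3,5,6,7,8}->{1,3,5,6}
Constraint 3 (V != Y) on D(V)={1,3,5,6} D(Y)={1,6,7}: no change
Constraint 4 (Y < V) on D(Y)={1,6,7} D(V)={1,3,5,6}: Y {1,6,7}->{1}; V {1,3,5,6}->{3,5,6}
So after constraint 4: D(Y)={1}, size = 1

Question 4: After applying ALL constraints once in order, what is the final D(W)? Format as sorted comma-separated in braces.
Answer: {2,6,7}

Derivation:
Constraint 1 (W != Y) on D(W)={2,6,7} D(Y)={1,6,7}: no change
Constraint 2 (V < W) on D(V)={1,3,5,6,7,8} D(W)={2,6,7}: V {1,3,5,6,7,8}->{1,3,5,6}
Constraint 3 (V != Y) on D(V)={1,3,5,6} D(Y)={1,6,7}: no change
Constraint 4 (Y < V) on D(Y)={1,6,7} D(V)={1,3,5,6}: Y {1,6,7}->{1}; V {1,3,5,6}->{3,5,6}
So after all 4 constraints: D(W) = {2,6,7}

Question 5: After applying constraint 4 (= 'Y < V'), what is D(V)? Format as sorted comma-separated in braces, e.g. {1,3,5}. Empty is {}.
Answer: {3,5,6}

Derivation:
Constraint 1 (W != Y) on D(W)={2,6,7} D(Y)={1,6,7}: no change
Constraint 2 (V < W) on D(V)={1,3,5,6,7,8} D(W)={2,6,7}: V {1,3,5,6,7,8}->{1,3,5,6}
Constraint 3 (V != Y) on D(V)={1,3,5,6} D(Y)={1,6,7}: no change
Constraint 4 (Y < V) on D(Y)={1,6,7} D(V)={1,3,5,6}: Y {1,6,7}->{1}; V {1,3,5,6}->{3,5,6}
So after constraint 4: D(V) = {3,5,6}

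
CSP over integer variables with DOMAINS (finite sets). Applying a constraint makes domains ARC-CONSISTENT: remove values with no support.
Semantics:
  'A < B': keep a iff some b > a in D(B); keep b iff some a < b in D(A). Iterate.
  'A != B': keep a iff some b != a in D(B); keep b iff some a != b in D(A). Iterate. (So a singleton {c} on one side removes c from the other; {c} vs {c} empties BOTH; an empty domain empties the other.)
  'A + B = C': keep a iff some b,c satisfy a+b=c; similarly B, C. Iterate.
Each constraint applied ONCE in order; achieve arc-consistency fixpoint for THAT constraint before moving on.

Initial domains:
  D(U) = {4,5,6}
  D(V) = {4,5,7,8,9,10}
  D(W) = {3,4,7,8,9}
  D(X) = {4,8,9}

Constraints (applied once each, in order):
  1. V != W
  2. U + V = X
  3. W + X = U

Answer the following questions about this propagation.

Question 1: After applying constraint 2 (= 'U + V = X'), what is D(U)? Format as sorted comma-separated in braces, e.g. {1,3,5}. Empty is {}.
Answer: {4,5}

Derivation:
Constraint 1 (V != W) on D(V)={4,5,7,8,9,10} D(W)={3,4,7,8,9}: no change
Constraint 2 (U + V = X) on D(U)={4,5,6} D(V)={4,5,7,8,9,10} D(X)={4,8,9}: U {4,5,6}->{4,5}; V {4,5,7,8,9,10}->{4,5}; X {4,8,9}->{8,9}
So after constraint 2: D(U) = {4,5}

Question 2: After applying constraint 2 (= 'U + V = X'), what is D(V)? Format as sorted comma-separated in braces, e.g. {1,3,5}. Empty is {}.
Answer: {4,5}

Derivation:
Constraint 1 (V != W) on D(V)={4,5,7,8,9,10} D(W)={3,4,7,8,9}: no change
Constraint 2 (U + V = X) on D(U)={4,5,6} D(V)={4,5,7,8,9,10} D(X)={4,8,9}: U {4,5,6}->{4,5}; V {4,5,7,8,9,10}->{4,5}; X {4,8,9}->{8,9}
So after constraint 2: D(V) = {4,5}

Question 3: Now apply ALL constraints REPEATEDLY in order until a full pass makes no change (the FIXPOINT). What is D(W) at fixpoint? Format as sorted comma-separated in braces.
Answer: {}

Derivation:
pass 0 (initial): D(W)={3,4,7,8,9}
pass 1: U {4,5,6}->{}; V {4,5,7,8,9,10}->{4,5}; W {3,4,7,8,9}->{}; X {4,8,9}->{}
pass 2: V {4,5}->{}
pass 3: no change
Fixpoint after 3 passes: D(W) = {}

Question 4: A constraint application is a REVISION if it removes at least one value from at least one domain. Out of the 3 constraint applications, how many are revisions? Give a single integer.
Answer: 2

Derivation:
Constraint 1 (V != W) on D(V)={4,5,7,8,9,10} D(W)={3,4,7,8,9}: no change => not a revision
Constraint 2 (U + V = X) on D(U)={4,5,6} D(V)={4,5,7,8,9,10} D(X)={4,8,9}: U {4,5,6}->{4,5}; V {4,5,7,8,9,10}->{4,5}; X {4,8,9}->{8,9} => REVISION
Constraint 3 (W + X = U) on D(W)={3,4,7,8,9} D(X)={8,9} D(U)={4,5}: W {3,4,7,8,9}->{}; X {8,9}->{}; U {4,5}->{} => REVISION
Total revisions = 2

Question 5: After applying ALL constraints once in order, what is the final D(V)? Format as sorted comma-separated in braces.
Answer: {4,5}

Derivation:
Constraint 1 (V != W) on D(V)={4,5,7,8,9,10} D(W)={3,4,7,8,9}: no change
Constraint 2 (U + V = X) on D(U)={4,5,6} D(V)={4,5,7,8,9,10} D(X)={4,8,9}: U {4,5,6}->{4,5}; V {4,5,7,8,9,10}->{4,5}; X {4,8,9}->{8,9}
Constraint 3 (W + X = U) on D(W)={3,4,7,8,9} D(X)={8,9} D(U)={4,5}: W {3,4,7,8,9}->{}; X {8,9}->{}; U {4,5}->{}
So after all 3 constraints: D(V) = {4,5}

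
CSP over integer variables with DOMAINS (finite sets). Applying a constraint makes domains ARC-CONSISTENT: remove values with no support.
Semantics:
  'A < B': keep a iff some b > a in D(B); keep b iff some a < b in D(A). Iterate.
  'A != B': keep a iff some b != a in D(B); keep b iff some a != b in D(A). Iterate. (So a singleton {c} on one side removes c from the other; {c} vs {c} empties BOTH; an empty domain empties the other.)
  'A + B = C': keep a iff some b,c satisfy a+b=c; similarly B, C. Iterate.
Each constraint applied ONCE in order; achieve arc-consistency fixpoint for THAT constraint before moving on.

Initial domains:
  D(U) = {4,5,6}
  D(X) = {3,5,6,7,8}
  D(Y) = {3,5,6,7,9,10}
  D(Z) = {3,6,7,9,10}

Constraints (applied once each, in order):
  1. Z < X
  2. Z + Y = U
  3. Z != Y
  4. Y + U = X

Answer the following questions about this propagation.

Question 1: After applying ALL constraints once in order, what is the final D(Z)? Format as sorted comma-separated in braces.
Constraint 1 (Z < X) on D(Z)={3,6,7,9,10} D(X)={3,5,6,7,8}: Z {3,6,7,9,10}->{3,6,7}; X {3,5,6,7,8}->{5,6,7,8}
Constraint 2 (Z + Y = U) on D(Z)={3,6,7} D(Y)={3,5,6,7,9,10} D(U)={4,5,6}: Z {3,6,7}->{3}; Y {3,5,6,7,9,10}->{3}; U {4,5,6}->{6}
Constraint 3 (Z != Y) on D(Z)={3} D(Y)={3}: Z {3}->{}; Y {3}->{}
Constraint 4 (Y + U = X) on D(Y)={} D(U)={6} D(X)={5,6,7,8}: U {6}->{}; X {5,6,7,8}->{}
So after all 4 constraints: D(Z) = {}

Answer: {}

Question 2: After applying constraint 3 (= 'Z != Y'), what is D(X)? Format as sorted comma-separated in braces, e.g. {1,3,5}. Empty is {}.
Answer: {5,6,7,8}

Derivation:
Constraint 1 (Z < X) on D(Z)={3,6,7,9,10} D(X)={3,5,6,7,8}: Z {3,6,7,9,10}->{3,6,7}; X {3,5,6,7,8}->{5,6,7,8}
Constraint 2 (Z + Y = U) on D(Z)={3,6,7} D(Y)={3,5,6,7,9,10} D(U)={4,5,6}: Z {3,6,7}->{3}; Y {3,5,6,7,9,10}->{3}; U {4,5,6}->{6}
Constraint 3 (Z != Y) on D(Z)={3} D(Y)={3}: Z {3}->{}; Y {3}->{}
So after constraint 3: D(X) = {5,6,7,8}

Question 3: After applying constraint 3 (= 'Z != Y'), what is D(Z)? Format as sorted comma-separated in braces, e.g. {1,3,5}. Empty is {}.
Constraint 1 (Z < X) on D(Z)={3,6,7,9,10} D(X)={3,5,6,7,8}: Z {3,6,7,9,10}->{3,6,7}; X {3,5,6,7,8}->{5,6,7,8}
Constraint 2 (Z + Y = U) on D(Z)={3,6,7} D(Y)={3,5,6,7,9,10} D(U)={4,5,6}: Z {3,6,7}->{3}; Y {3,5,6,7,9,10}->{3}; U {4,5,6}->{6}
Constraint 3 (Z != Y) on D(Z)={3} D(Y)={3}: Z {3}->{}; Y {3}->{}
So after constraint 3: D(Z) = {}

Answer: {}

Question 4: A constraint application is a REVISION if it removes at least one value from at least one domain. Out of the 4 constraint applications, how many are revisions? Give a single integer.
Constraint 1 (Z < X) on D(Z)={3,6,7,9,10} D(X)={3,5,6,7,8}: Z {3,6,7,9,10}->{3,6,7}; X {3,5,6,7,8}->{5,6,7,8} => REVISION
Constraint 2 (Z + Y = U) on D(Z)={3,6,7} D(Y)={3,5,6,7,9,10} D(U)={4,5,6}: Z {3,6,7}->{3}; Y {3,5,6,7,9,10}->{3}; U {4,5,6}->{6} => REVISION
Constraint 3 (Z != Y) on D(Z)={3} D(Y)={3}: Z {3}->{}; Y {3}->{} => REVISION
Constraint 4 (Y + U = X) on D(Y)={} D(U)={6} D(X)={5,6,7,8}: U {6}->{}; X {5,6,7,8}->{} => REVISION
Total revisions = 4

Answer: 4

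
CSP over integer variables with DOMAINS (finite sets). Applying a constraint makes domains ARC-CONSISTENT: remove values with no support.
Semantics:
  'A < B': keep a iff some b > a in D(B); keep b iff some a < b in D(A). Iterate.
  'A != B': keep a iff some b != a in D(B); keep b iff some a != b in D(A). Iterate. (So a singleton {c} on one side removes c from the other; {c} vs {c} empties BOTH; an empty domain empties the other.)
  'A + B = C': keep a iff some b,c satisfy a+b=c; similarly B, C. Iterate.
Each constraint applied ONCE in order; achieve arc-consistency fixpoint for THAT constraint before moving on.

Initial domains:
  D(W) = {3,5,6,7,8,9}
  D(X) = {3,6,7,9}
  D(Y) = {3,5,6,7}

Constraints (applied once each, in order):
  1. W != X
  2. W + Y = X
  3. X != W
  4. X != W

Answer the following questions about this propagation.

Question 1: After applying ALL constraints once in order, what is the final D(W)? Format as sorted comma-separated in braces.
Constraint 1 (W != X) on D(W)={3,5,6,7,8,9} D(X)={3,6,7,9}: no change
Constraint 2 (W + Y = X) on D(W)={3,5,6,7,8,9} D(Y)={3,5,6,7} D(X)={3,6,7,9}: W {3,5,6,7,8,9}->{3,6}; Y {3,5,6,7}->{3,6}; X {3,6,7,9}->{6,9}
Constraint 3 (X != W) on D(X)={6,9} D(W)={3,6}: no change
Constraint 4 (X != W) on D(X)={6,9} D(W)={3,6}: no change
So after all 4 constraints: D(W) = {3,6}

Answer: {3,6}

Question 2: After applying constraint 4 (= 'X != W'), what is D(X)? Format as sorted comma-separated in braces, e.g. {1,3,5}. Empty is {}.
Constraint 1 (W != X) on D(W)={3,5,6,7,8,9} D(X)={3,6,7,9}: no change
Constraint 2 (W + Y = X) on D(W)={3,5,6,7,8,9} D(Y)={3,5,6,7} D(X)={3,6,7,9}: W {3,5,6,7,8,9}->{3,6}; Y {3,5,6,7}->{3,6}; X {3,6,7,9}->{6,9}
Constraint 3 (X != W) on D(X)={6,9} D(W)={3,6}: no change
Constraint 4 (X != W) on D(X)={6,9} D(W)={3,6}: no change
So after constraint 4: D(X) = {6,9}

Answer: {6,9}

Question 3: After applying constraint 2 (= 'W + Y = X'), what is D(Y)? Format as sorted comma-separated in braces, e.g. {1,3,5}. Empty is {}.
Constraint 1 (W != X) on D(W)={3,5,6,7,8,9} D(X)={3,6,7,9}: no change
Constraint 2 (W + Y = X) on D(W)={3,5,6,7,8,9} D(Y)={3,5,6,7} D(X)={3,6,7,9}: W {3,5,6,7,8,9}->{3,6}; Y {3,5,6,7}->{3,6}; X {3,6,7,9}->{6,9}
So after constraint 2: D(Y) = {3,6}

Answer: {3,6}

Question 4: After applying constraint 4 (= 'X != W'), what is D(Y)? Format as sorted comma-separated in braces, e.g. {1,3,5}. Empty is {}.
Answer: {3,6}

Derivation:
Constraint 1 (W != X) on D(W)={3,5,6,7,8,9} D(X)={3,6,7,9}: no change
Constraint 2 (W + Y = X) on D(W)={3,5,6,7,8,9} D(Y)={3,5,6,7} D(X)={3,6,7,9}: W {3,5,6,7,8,9}->{3,6}; Y {3,5,6,7}->{3,6}; X {3,6,7,9}->{6,9}
Constraint 3 (X != W) on D(X)={6,9} D(W)={3,6}: no change
Constraint 4 (X != W) on D(X)={6,9} D(W)={3,6}: no change
So after constraint 4: D(Y) = {3,6}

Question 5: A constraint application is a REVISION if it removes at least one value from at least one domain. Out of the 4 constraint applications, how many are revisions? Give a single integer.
Answer: 1

Derivation:
Constraint 1 (W != X) on D(W)={3,5,6,7,8,9} D(X)={3,6,7,9}: no change => not a revision
Constraint 2 (W + Y = X) on D(W)={3,5,6,7,8,9} D(Y)={3,5,6,7} D(X)={3,6,7,9}: W {3,5,6,7,8,9}->{3,6}; Y {3,5,6,7}->{3,6}; X {3,6,7,9}->{6,9} => REVISION
Constraint 3 (X != W) on D(X)={6,9} D(W)={3,6}: no change => not a revision
Constraint 4 (X != W) on D(X)={6,9} D(W)={3,6}: no change => not a revision
Total revisions = 1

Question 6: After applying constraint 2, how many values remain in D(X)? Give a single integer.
Constraint 1 (W != X) on D(W)={3,5,6,7,8,9} D(X)={3,6,7,9}: no change
Constraint 2 (W + Y = X) on D(W)={3,5,6,7,8,9} D(Y)={3,5,6,7} D(X)={3,6,7,9}: W {3,5,6,7,8,9}->{3,6}; Y {3,5,6,7}->{3,6}; X {3,6,7,9}->{6,9}
So after constraint 2: D(X)={6,9}, size = 2

Answer: 2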